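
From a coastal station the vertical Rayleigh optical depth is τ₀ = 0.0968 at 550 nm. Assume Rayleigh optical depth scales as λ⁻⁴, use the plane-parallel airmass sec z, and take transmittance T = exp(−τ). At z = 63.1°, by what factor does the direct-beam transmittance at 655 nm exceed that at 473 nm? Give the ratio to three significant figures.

Airmass: sec 63.1° = 2.2103.
τ(655 nm) = 0.0968 × (550/655)⁴ × 2.2103 = 0.0968 × 0.4971 × 2.2103 = 0.1064.
τ(473 nm) = 0.0968 × (550/473)⁴ × 2.2103 = 0.0968 × 1.8281 × 2.2103 = 0.3911.
T(655)/T(473) = exp(τ_B − τ_A) = exp(0.2848) = 1.3295.

1.33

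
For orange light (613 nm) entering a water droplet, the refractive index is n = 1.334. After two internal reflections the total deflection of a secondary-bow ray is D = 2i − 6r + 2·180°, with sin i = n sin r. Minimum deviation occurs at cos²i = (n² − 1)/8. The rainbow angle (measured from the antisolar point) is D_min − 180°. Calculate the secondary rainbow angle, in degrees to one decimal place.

51.2°

cos²i = (1.77956 − 1)/8 = 0.09744; i = arccos(0.31216) = 71.810°.
sin r = sin 71.810°/1.334 = 0.71217; r = 45.411°.
D_min = 2·71.810° − 6·45.411° + 360° = 231.153°.
Rainbow angle = D_min − 180° = 51.153°.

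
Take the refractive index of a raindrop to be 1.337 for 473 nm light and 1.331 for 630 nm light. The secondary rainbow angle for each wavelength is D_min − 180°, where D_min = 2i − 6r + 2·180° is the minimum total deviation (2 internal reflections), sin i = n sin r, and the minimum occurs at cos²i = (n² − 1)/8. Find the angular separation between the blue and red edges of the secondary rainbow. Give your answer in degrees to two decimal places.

At 473 nm (n = 1.337): cos²i = 0.09845 → i = 71.714°, r = 45.249°, D_min = 231.934°, rainbow angle = 51.934°.
At 630 nm (n = 1.331): cos²i = 0.09645 → i = 71.907°, r = 45.575°, D_min = 230.365°, rainbow angle = 50.365°.
Angular width = |51.934° − 50.365°| = 1.569°.

1.57°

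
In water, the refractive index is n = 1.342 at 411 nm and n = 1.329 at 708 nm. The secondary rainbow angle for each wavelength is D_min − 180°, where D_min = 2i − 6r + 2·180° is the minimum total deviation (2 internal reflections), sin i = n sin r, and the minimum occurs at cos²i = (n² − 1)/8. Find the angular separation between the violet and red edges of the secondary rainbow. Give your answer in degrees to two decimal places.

At 411 nm (n = 1.342): cos²i = 0.10012 → i = 71.554°, r = 44.981°, D_min = 233.222°, rainbow angle = 53.222°.
At 708 nm (n = 1.329): cos²i = 0.09578 → i = 71.972°, r = 45.685°, D_min = 229.837°, rainbow angle = 49.837°.
Angular width = |53.222° − 49.837°| = 3.385°.

3.39°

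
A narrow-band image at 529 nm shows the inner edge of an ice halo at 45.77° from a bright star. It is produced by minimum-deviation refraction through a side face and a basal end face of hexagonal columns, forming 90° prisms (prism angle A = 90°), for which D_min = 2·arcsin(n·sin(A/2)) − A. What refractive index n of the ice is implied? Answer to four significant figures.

1.310

Rearranging: n = sin((D_min + A)/2) / sin(A/2).
(D_min + A)/2 = (45.77° + 90°)/2 = 67.885°.
n = sin 67.885° / sin 45° = 0.9264 / 0.7071 = 1.3102.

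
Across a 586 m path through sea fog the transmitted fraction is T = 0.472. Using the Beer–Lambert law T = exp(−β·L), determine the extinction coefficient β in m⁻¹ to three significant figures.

Beer–Lambert: T = exp(−βL) ⇒ β = −ln(T)/L = −ln(0.472)/586 = 0.7508/586 = 0.001281 m⁻¹.

0.00128 m⁻¹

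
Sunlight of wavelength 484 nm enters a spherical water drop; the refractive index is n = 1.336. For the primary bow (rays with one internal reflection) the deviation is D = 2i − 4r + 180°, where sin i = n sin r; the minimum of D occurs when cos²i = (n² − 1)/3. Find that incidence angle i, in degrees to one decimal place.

59.2°

cos²i = (1.336² − 1)/3 = (1.78490 − 1)/3 = 0.26163.
cos i = 0.51150, so i = 59.236°.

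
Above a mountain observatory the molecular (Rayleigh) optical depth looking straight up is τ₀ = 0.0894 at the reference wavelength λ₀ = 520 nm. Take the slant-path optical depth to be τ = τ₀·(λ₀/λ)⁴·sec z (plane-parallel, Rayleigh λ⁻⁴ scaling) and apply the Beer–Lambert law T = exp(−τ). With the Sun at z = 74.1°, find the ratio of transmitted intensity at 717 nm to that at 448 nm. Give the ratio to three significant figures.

1.65

Airmass: sec 74.1° = 3.6502.
τ(717 nm) = 0.0894 × (520/717)⁴ × 3.6502 = 0.0894 × 0.2767 × 3.6502 = 0.0903.
τ(448 nm) = 0.0894 × (520/448)⁴ × 3.6502 = 0.0894 × 1.8151 × 3.6502 = 0.5923.
T(717)/T(448) = exp(τ_B − τ_A) = exp(0.5020) = 1.6521.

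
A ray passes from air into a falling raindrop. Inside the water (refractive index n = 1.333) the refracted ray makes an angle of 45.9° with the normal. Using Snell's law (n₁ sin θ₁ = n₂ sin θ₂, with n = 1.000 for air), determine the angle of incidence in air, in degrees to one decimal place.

Snell: sin θ_i = n · sin θ_r = 1.333 × sin 45.9° = 1.333 × 0.7181 = 0.9573.
θ_i = arcsin(0.9573) = 73.19°.

73.2°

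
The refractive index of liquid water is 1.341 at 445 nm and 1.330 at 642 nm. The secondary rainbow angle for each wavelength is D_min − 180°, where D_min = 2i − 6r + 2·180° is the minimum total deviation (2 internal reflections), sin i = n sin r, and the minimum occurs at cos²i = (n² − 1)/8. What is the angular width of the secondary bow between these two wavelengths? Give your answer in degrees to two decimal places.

At 445 nm (n = 1.341): cos²i = 0.09979 → i = 71.586°, r = 45.034°, D_min = 232.966°, rainbow angle = 52.966°.
At 642 nm (n = 1.330): cos²i = 0.09611 → i = 71.940°, r = 45.630°, D_min = 230.101°, rainbow angle = 50.101°.
Angular width = |52.966° − 50.101°| = 2.865°.

2.86°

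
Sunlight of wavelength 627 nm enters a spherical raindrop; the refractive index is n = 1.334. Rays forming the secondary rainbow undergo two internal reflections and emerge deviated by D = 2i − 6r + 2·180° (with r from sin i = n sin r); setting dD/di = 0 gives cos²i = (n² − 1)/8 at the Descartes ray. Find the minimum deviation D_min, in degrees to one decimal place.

231.2°

cos²i = (1.77956 − 1)/8 = 0.09744; i = arccos(0.31216) = 71.810°.
sin r = sin 71.810°/1.334 = 0.71217; r = 45.411°.
D_min = 2·71.810° − 6·45.411° + 360° = 231.153°.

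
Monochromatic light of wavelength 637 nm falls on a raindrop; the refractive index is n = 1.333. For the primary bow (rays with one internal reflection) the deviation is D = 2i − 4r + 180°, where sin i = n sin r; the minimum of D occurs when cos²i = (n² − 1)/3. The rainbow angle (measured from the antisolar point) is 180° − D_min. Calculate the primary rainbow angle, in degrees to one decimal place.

cos²i = (1.77689 − 1)/3 = 0.25896; i = arccos(0.50888) = 59.410°.
sin r = sin 59.410°/1.333 = 0.64579; r = 40.225°.
D_min = 2·59.410° − 4·40.225° + 180° = 137.922°.
Rainbow angle = 180° − D_min = 42.078°.

42.1°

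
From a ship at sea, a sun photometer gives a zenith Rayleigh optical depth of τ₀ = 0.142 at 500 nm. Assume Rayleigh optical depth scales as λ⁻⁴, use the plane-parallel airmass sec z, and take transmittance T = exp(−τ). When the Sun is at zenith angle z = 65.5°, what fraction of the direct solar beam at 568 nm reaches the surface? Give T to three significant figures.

sec 65.5° = 2.4114.
τ = 0.142 × (500/568)⁴ × 2.4114 = 0.142 × 0.6005 × 2.4114 = 0.2056.
T = exp(−0.2056) = 0.8141.

0.814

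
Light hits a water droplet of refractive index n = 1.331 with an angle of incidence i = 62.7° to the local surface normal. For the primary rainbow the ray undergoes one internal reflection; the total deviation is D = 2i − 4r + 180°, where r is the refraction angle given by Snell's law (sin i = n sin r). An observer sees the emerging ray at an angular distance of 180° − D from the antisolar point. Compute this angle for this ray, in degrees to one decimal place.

sin r = sin 62.7° / 1.331 = 0.8886/1.331 = 0.6676; r = 41.88°.
D = 2·62.7° − 4·41.88° + 180° = 125.40° − 167.54° + 180° = 137.86°.
Angle from antisolar point = 180° − D = 42.14°.

42.1°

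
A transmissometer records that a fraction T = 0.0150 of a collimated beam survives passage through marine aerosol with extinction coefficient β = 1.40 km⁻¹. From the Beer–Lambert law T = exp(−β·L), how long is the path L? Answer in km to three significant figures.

Beer–Lambert: T = exp(−βL) ⇒ L = −ln(T)/β = −ln(0.0150)/1.40 = 4.1997/1.40 = 3 km.

3.00 km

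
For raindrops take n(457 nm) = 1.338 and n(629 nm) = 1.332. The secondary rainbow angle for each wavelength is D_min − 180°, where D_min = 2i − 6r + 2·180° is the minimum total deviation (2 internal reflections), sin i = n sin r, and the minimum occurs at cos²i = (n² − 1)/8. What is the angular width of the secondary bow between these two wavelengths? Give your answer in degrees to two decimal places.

At 457 nm (n = 1.338): cos²i = 0.09878 → i = 71.682°, r = 45.195°, D_min = 232.193°, rainbow angle = 52.193°.
At 629 nm (n = 1.332): cos²i = 0.09678 → i = 71.875°, r = 45.520°, D_min = 230.628°, rainbow angle = 50.628°.
Angular width = |52.193° − 50.628°| = 1.564°.

1.56°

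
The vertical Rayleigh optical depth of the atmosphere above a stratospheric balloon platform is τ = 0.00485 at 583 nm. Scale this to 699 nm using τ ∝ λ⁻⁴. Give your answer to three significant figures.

0.00235

τ(699 nm) = τ(583 nm) × (583/699)⁴ = 0.00485 × (0.8340)⁴ = 0.00485 × 0.4839 = 0.0023.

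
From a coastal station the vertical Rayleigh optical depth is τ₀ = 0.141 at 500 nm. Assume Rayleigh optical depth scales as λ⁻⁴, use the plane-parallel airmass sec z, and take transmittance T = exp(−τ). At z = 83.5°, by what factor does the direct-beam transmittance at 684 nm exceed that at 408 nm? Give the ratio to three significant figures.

11.6

Airmass: sec 83.5° = 8.8337.
τ(684 nm) = 0.141 × (500/684)⁴ × 8.8337 = 0.141 × 0.2855 × 8.8337 = 0.3556.
τ(408 nm) = 0.141 × (500/408)⁴ × 8.8337 = 0.141 × 2.2555 × 8.8337 = 2.8093.
T(684)/T(408) = exp(τ_B − τ_A) = exp(2.4537) = 11.6309.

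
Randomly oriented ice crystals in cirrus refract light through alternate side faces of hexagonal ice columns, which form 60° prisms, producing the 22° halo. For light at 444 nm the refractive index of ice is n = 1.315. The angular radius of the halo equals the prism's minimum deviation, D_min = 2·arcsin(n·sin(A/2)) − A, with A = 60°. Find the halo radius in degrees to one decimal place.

n·sin(A/2) = 1.315 × sin 30° = 1.315 × 0.5000 = 0.6575.
D_min = 2·arcsin(0.6575) − 60° = 2 × 41.109° − 60° = 22.219°.

22.2°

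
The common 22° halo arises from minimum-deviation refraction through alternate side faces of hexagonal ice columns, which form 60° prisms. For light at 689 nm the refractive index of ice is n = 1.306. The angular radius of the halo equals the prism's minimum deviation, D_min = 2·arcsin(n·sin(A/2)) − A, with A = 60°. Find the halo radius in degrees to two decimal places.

21.54°

n·sin(A/2) = 1.306 × sin 30° = 1.306 × 0.5000 = 0.6530.
D_min = 2·arcsin(0.6530) − 60° = 2 × 40.768° − 60° = 21.536°.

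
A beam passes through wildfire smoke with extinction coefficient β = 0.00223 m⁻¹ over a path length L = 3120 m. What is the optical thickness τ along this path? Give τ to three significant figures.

6.96

τ = β·L = 0.00223 × 3120 = 6.9576.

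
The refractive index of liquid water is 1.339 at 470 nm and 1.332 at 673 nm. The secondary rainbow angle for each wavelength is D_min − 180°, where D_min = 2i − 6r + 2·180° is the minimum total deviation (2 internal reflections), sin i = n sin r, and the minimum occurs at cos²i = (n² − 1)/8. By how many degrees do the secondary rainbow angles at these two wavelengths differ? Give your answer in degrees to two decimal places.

At 470 nm (n = 1.339): cos²i = 0.09912 → i = 71.650°, r = 45.141°, D_min = 232.451°, rainbow angle = 52.451°.
At 673 nm (n = 1.332): cos²i = 0.09678 → i = 71.875°, r = 45.520°, D_min = 230.628°, rainbow angle = 50.628°.
Angular width = |52.451° − 50.628°| = 1.823°.

1.82°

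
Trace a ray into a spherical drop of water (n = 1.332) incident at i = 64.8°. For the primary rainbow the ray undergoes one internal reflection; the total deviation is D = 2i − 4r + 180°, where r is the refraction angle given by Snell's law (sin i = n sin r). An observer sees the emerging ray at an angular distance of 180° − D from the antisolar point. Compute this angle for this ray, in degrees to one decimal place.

sin r = sin 64.8° / 1.332 = 0.9048/1.332 = 0.6793; r = 42.79°.
D = 2·64.8° − 4·42.79° + 180° = 129.60° − 171.16° + 180° = 138.44°.
Angle from antisolar point = 180° − D = 41.56°.

41.6°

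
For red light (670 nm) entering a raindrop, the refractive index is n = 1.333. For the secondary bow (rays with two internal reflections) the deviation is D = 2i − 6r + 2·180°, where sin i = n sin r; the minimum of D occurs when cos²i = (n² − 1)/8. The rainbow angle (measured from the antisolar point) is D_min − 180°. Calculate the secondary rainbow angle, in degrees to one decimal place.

50.9°

cos²i = (1.77689 − 1)/8 = 0.09711; i = arccos(0.31163) = 71.843°.
sin r = sin 71.843°/1.333 = 0.71283; r = 45.466°.
D_min = 2·71.843° − 6·45.466° + 360° = 230.891°.
Rainbow angle = D_min − 180° = 50.891°.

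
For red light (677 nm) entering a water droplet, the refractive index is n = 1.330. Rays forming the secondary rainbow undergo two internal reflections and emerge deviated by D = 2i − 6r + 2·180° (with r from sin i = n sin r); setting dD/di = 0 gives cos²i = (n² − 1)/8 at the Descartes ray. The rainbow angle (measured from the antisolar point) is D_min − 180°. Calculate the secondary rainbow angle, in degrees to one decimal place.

50.1°

cos²i = (1.76890 − 1)/8 = 0.09611; i = arccos(0.31002) = 71.940°.
sin r = sin 71.940°/1.330 = 0.71483; r = 45.630°.
D_min = 2·71.940° − 6·45.630° + 360° = 230.101°.
Rainbow angle = D_min − 180° = 50.101°.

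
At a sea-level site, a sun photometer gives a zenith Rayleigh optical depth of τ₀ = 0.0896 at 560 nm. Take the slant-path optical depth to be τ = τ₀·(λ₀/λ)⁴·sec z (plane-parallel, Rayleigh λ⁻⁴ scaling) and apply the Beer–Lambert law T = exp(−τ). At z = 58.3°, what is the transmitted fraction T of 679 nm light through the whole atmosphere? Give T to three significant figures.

sec 58.3° = 1.9031.
τ = 0.0896 × (560/679)⁴ × 1.9031 = 0.0896 × 0.4627 × 1.9031 = 0.0789.
T = exp(−0.0789) = 0.9241.

0.924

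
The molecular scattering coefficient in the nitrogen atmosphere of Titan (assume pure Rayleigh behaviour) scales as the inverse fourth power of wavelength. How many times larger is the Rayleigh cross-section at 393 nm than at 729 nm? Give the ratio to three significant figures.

Rayleigh scattering ∝ λ⁻⁴, so the ratio of coefficients is the inverse fourth power of the wavelength ratio.
σ(393)/σ(729) = (729/393)⁴ = (1.8550)⁴ = 11.84.

11.8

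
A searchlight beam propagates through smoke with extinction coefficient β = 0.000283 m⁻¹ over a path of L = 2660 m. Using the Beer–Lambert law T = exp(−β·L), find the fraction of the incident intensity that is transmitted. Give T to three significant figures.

0.471

τ = β·L = 0.000283 × 2660 = 0.7528.
T = exp(−0.7528) = 0.4711.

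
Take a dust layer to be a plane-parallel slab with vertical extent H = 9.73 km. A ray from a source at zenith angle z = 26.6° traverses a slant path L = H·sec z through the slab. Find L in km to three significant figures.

sec z = 1/cos 26.6° = 1.1184.
L = 9.73 × 1.1184 = 10.882 km.

10.9 km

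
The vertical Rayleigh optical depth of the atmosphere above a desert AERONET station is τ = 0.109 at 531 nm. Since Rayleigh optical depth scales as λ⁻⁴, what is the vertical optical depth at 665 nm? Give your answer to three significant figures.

0.0443

τ(665 nm) = τ(531 nm) × (531/665)⁴ = 0.109 × (0.7985)⁴ = 0.109 × 0.4065 = 0.0443.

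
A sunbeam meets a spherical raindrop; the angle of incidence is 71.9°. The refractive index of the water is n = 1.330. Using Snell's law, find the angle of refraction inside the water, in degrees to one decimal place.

45.6°

Snell: sin θ_r = sin θ_i / n = sin 71.9° / 1.330 = 0.9505 / 1.330 = 0.7147.
θ_r = arcsin(0.7147) = 45.62°.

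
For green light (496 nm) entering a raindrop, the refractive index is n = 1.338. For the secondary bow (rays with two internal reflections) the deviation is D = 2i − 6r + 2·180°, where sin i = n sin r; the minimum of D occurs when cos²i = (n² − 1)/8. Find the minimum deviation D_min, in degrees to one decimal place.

cos²i = (1.79024 − 1)/8 = 0.09878; i = arccos(0.31429) = 71.682°.
sin r = sin 71.682°/1.338 = 0.70951; r = 45.195°.
D_min = 2·71.682° − 6·45.195° + 360° = 232.193°.

232.2°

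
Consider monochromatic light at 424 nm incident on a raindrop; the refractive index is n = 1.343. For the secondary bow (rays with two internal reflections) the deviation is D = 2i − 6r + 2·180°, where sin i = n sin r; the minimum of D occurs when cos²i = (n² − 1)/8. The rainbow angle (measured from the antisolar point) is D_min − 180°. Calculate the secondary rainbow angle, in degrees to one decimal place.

cos²i = (1.80365 − 1)/8 = 0.10046; i = arccos(0.31695) = 71.522°.
sin r = sin 71.522°/1.343 = 0.70621; r = 44.928°.
D_min = 2·71.522° − 6·44.928° + 360° = 233.478°.
Rainbow angle = D_min − 180° = 53.478°.

53.5°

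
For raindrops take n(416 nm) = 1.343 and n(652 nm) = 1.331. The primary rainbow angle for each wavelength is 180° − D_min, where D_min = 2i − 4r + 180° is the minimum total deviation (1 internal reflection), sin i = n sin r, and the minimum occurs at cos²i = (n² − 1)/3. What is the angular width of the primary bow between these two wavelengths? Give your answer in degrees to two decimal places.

At 416 nm (n = 1.343): cos²i = 0.26788 → i = 58.830°, r = 39.577°, D_min = 139.354°, rainbow angle = 40.646°.
At 652 nm (n = 1.331): cos²i = 0.25719 → i = 59.527°, r = 40.356°, D_min = 137.630°, rainbow angle = 42.370°.
Angular width = |40.646° − 42.370°| = 1.724°.

1.72°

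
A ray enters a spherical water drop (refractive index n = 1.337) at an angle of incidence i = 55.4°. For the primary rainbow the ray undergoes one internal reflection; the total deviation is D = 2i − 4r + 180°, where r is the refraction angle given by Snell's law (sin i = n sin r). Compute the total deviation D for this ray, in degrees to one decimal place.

138.8°

sin r = sin 55.4° / 1.337 = 0.8231/1.337 = 0.6157; r = 38.00°.
D = 2·55.4° − 4·38.00° + 180° = 110.80° − 152.00° + 180° = 138.80°.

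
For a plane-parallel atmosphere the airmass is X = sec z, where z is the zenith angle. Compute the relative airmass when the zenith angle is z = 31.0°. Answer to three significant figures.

X = sec z = 1/cos 31.0° = 1/0.8572 = 1.1666.

1.17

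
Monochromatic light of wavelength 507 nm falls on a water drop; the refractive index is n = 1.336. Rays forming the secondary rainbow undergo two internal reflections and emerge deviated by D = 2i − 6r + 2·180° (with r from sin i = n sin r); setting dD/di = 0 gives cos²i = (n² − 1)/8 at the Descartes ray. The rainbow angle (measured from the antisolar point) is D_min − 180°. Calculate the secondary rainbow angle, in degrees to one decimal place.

51.7°

cos²i = (1.78490 − 1)/8 = 0.09811; i = arccos(0.31323) = 71.746°.
sin r = sin 71.746°/1.336 = 0.71084; r = 45.303°.
D_min = 2·71.746° − 6·45.303° + 360° = 231.674°.
Rainbow angle = D_min − 180° = 51.674°.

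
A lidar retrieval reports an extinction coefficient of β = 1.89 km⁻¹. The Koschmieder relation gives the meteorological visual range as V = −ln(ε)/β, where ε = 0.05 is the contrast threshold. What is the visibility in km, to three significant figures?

V = −ln(0.05) / 1.89 = 2.996 / 1.89 = 1.5850 km.

1.59 km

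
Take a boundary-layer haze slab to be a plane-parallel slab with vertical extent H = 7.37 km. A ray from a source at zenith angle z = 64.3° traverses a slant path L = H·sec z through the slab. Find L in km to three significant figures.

sec z = 1/cos 64.3° = 2.3060.
L = 7.37 × 2.3060 = 16.995 km.

17.0 km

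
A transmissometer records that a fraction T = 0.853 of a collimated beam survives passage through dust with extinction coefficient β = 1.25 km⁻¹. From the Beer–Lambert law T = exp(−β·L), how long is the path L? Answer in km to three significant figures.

Beer–Lambert: T = exp(−βL) ⇒ L = −ln(T)/β = −ln(0.853)/1.25 = 0.1590/1.25 = 0.1272 km.

0.127 km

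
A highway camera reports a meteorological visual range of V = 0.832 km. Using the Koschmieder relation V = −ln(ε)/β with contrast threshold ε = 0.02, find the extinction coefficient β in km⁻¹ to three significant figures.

β = −ln(0.02) / V = 3.912 / 0.832 = 4.7020 km⁻¹.

4.70 km⁻¹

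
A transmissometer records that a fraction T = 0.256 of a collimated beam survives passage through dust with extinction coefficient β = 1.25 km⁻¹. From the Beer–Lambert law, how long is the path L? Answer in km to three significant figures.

Beer–Lambert: T = exp(−βL) ⇒ L = −ln(T)/β = −ln(0.256)/1.25 = 1.3626/1.25 = 1.09 km.

1.09 km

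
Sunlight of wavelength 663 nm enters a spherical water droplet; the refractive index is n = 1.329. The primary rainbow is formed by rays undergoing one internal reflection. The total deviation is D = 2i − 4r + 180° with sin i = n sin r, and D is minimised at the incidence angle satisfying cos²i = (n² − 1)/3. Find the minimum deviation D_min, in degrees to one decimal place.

cos²i = (1.76624 − 1)/3 = 0.25541; i = arccos(0.50538) = 59.643°.
sin r = sin 59.643°/1.329 = 0.64928; r = 40.487°.
D_min = 2·59.643° − 4·40.487° + 180° = 137.337°.

137.3°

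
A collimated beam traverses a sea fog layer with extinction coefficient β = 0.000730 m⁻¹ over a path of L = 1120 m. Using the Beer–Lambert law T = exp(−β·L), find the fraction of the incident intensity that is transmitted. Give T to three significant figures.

τ = β·L = 0.000730 × 1120 = 0.8176.
T = exp(−0.8176) = 0.4415.

0.441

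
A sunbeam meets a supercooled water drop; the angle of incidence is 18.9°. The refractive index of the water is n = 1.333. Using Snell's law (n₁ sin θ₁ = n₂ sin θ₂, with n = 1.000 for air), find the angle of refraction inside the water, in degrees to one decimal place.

14.1°

Snell: sin θ_r = sin θ_i / n = sin 18.9° / 1.333 = 0.3239 / 1.333 = 0.2430.
θ_r = arcsin(0.2430) = 14.06°.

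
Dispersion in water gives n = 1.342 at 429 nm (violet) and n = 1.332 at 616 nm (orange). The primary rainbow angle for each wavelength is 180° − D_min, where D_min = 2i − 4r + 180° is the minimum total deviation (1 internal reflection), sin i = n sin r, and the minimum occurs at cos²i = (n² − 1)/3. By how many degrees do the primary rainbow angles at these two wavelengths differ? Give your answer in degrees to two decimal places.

At 429 nm (n = 1.342): cos²i = 0.26699 → i = 58.888°, r = 39.641°, D_min = 139.213°, rainbow angle = 40.787°.
At 616 nm (n = 1.332): cos²i = 0.25807 → i = 59.469°, r = 40.290°, D_min = 137.776°, rainbow angle = 42.224°.
Angular width = |40.787° − 42.224°| = 1.437°.

1.44°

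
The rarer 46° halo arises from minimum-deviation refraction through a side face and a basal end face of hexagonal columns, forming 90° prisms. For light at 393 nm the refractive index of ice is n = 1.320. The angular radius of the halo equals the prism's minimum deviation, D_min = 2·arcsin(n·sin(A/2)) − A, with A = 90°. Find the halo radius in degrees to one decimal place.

47.9°

n·sin(A/2) = 1.320 × sin 45° = 1.320 × 0.7071 = 0.9334.
D_min = 2·arcsin(0.9334) − 90° = 2 × 68.968° − 90° = 47.936°.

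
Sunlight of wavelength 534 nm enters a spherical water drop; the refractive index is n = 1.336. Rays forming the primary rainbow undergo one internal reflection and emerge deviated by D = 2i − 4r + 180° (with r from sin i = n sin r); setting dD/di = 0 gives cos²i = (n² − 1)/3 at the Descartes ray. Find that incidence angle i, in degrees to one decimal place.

cos²i = (1.336² − 1)/3 = (1.78490 − 1)/3 = 0.26163.
cos i = 0.51150, so i = 59.236°.

59.2°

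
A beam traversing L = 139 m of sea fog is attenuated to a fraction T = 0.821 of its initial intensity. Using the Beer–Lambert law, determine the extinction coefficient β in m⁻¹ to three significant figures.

0.00142 m⁻¹

Beer–Lambert: T = exp(−βL) ⇒ β = −ln(T)/L = −ln(0.821)/139 = 0.1972/139 = 0.001419 m⁻¹.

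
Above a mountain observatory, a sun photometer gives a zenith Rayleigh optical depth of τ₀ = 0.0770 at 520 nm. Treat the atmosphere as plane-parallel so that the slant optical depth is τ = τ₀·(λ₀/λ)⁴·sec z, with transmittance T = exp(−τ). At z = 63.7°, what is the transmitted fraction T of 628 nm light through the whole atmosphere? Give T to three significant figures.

0.922

sec 63.7° = 2.2570.
τ = 0.0770 × (520/628)⁴ × 2.2570 = 0.0770 × 0.4701 × 2.2570 = 0.0817.
T = exp(−0.0817) = 0.9216.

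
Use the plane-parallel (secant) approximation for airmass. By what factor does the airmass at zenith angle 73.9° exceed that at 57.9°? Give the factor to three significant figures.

1.92

X(73.9°)/X(57.9°) = sec 73.9° / sec 57.9° = cos 57.9° / cos 73.9° = 0.5314/0.2773 = 1.9162.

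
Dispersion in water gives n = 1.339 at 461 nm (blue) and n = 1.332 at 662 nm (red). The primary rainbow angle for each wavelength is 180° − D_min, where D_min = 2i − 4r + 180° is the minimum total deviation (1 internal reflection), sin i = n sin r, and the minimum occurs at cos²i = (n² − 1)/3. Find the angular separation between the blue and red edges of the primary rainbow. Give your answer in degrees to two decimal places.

At 461 nm (n = 1.339): cos²i = 0.26431 → i = 59.062°, r = 39.834°, D_min = 138.786°, rainbow angle = 41.214°.
At 662 nm (n = 1.332): cos²i = 0.25807 → i = 59.469°, r = 40.290°, D_min = 137.776°, rainbow angle = 42.224°.
Angular width = |41.214° − 42.224°| = 1.010°.

1.01°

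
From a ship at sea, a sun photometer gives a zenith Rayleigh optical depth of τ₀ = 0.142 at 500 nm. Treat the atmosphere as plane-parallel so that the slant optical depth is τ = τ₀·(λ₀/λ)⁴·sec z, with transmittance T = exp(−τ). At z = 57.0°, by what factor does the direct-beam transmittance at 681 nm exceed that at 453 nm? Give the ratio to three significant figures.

1.37

Airmass: sec 57.0° = 1.8361.
τ(681 nm) = 0.142 × (500/681)⁴ × 1.8361 = 0.142 × 0.2906 × 1.8361 = 0.0758.
τ(453 nm) = 0.142 × (500/453)⁴ × 1.8361 = 0.142 × 1.4842 × 1.8361 = 0.3870.
T(681)/T(453) = exp(τ_B − τ_A) = exp(0.3112) = 1.3651.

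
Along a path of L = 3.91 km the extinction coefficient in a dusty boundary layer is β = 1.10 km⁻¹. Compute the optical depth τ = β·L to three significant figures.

τ = β·L = 1.10 × 3.91 = 4.3010.

4.30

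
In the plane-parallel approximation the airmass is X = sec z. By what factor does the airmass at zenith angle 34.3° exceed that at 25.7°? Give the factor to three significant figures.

1.09

X(34.3°)/X(25.7°) = sec 34.3° / sec 25.7° = cos 25.7° / cos 34.3° = 0.9011/0.8261 = 1.0908.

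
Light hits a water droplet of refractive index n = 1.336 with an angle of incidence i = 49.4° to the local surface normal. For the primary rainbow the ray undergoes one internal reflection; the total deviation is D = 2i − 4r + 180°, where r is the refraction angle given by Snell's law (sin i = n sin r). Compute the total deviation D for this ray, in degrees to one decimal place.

140.3°

sin r = sin 49.4° / 1.336 = 0.7593/1.336 = 0.5683; r = 34.63°.
D = 2·49.4° − 4·34.63° + 180° = 98.80° − 138.53° + 180° = 140.27°.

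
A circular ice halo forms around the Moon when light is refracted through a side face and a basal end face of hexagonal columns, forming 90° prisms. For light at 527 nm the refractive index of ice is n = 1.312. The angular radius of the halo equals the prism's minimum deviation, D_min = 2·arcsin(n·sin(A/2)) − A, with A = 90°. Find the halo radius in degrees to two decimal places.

46.17°

n·sin(A/2) = 1.312 × sin 45° = 1.312 × 0.7071 = 0.9277.
D_min = 2·arcsin(0.9277) − 90° = 2 × 68.083° − 90° = 46.166°.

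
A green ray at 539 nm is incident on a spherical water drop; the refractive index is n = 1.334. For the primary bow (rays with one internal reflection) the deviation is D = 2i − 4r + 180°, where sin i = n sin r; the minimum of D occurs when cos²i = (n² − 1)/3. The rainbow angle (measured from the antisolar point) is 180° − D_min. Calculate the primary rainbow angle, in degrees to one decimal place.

cos²i = (1.77956 − 1)/3 = 0.25985; i = arccos(0.50976) = 59.352°.
sin r = sin 59.352°/1.334 = 0.64492; r = 40.159°.
D_min = 2·59.352° − 4·40.159° + 180° = 138.067°.
Rainbow angle = 180° − D_min = 41.933°.

41.9°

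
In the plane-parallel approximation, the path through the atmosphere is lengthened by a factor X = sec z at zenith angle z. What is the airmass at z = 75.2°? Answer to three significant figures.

X = sec z = 1/cos 75.2° = 1/0.2554 = 3.9147.

3.91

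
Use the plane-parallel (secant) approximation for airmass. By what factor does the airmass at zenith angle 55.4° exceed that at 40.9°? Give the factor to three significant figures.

X(55.4°)/X(40.9°) = sec 55.4° / sec 40.9° = cos 40.9° / cos 55.4° = 0.7559/0.5678 = 1.3311.

1.33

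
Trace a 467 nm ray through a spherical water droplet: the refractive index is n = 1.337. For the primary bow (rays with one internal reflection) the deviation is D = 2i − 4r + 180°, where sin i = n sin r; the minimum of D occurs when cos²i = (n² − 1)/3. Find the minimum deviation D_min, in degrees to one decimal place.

cos²i = (1.78757 − 1)/3 = 0.26252; i = arccos(0.51237) = 59.178°.
sin r = sin 59.178°/1.337 = 0.64231; r = 39.964°.
D_min = 2·59.178° − 4·39.964° + 180° = 138.500°.

138.5°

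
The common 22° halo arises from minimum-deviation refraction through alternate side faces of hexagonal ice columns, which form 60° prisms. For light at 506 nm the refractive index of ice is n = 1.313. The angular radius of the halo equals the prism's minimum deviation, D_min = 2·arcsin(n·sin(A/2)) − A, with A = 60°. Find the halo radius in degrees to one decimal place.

22.1°

n·sin(A/2) = 1.313 × sin 30° = 1.313 × 0.5000 = 0.6565.
D_min = 2·arcsin(0.6565) − 60° = 2 × 41.033° − 60° = 22.067°.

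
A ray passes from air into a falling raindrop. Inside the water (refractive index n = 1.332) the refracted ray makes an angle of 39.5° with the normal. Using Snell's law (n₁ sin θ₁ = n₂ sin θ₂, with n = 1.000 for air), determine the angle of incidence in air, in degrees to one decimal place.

57.9°

Snell: sin θ_i = n · sin θ_r = 1.332 × sin 39.5° = 1.332 × 0.6361 = 0.8473.
θ_i = arcsin(0.8473) = 57.91°.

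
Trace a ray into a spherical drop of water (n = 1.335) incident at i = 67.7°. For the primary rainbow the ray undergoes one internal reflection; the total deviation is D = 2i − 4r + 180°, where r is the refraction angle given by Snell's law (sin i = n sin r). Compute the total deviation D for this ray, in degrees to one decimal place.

sin r = sin 67.7° / 1.335 = 0.9252/1.335 = 0.6930; r = 43.87°.
D = 2·67.7° − 4·43.87° + 180° = 135.40° − 175.49° + 180° = 139.91°.

139.9°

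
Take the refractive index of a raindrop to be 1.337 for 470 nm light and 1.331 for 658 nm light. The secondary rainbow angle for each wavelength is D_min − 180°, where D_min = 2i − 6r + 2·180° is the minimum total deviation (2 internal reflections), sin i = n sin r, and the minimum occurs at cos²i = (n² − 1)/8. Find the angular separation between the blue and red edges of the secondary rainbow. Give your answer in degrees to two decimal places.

1.57°

At 470 nm (n = 1.337): cos²i = 0.09845 → i = 71.714°, r = 45.249°, D_min = 231.934°, rainbow angle = 51.934°.
At 658 nm (n = 1.331): cos²i = 0.09645 → i = 71.907°, r = 45.575°, D_min = 230.365°, rainbow angle = 50.365°.
Angular width = |51.934° − 50.365°| = 1.569°.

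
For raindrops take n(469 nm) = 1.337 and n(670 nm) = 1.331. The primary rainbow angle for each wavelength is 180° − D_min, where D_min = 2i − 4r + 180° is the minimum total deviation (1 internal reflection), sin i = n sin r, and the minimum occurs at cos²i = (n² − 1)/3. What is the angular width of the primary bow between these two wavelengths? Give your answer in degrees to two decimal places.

0.87°

At 469 nm (n = 1.337): cos²i = 0.26252 → i = 59.178°, r = 39.964°, D_min = 138.500°, rainbow angle = 41.500°.
At 670 nm (n = 1.331): cos²i = 0.25719 → i = 59.527°, r = 40.356°, D_min = 137.630°, rainbow angle = 42.370°.
Angular width = |41.500° − 42.370°| = 0.870°.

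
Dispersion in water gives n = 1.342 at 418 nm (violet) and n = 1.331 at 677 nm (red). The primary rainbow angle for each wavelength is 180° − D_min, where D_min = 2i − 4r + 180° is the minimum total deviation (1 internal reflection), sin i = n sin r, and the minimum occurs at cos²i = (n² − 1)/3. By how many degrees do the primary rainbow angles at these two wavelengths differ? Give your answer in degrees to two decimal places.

1.58°

At 418 nm (n = 1.342): cos²i = 0.26699 → i = 58.888°, r = 39.641°, D_min = 139.213°, rainbow angle = 40.787°.
At 677 nm (n = 1.331): cos²i = 0.25719 → i = 59.527°, r = 40.356°, D_min = 137.630°, rainbow angle = 42.370°.
Angular width = |40.787° − 42.370°| = 1.583°.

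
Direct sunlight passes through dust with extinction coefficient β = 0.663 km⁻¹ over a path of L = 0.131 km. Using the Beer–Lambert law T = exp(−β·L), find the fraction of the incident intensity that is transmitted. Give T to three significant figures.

0.917

τ = β·L = 0.663 × 0.131 = 0.0869.
T = exp(−0.0869) = 0.9168.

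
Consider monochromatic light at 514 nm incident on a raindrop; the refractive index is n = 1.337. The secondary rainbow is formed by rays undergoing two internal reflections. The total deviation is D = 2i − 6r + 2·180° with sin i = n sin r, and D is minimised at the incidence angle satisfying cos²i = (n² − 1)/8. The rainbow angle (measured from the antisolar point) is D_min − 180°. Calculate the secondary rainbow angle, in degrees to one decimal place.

51.9°

cos²i = (1.78757 − 1)/8 = 0.09845; i = arccos(0.31376) = 71.714°.
sin r = sin 71.714°/1.337 = 0.71017; r = 45.249°.
D_min = 2·71.714° − 6·45.249° + 360° = 231.934°.
Rainbow angle = D_min − 180° = 51.934°.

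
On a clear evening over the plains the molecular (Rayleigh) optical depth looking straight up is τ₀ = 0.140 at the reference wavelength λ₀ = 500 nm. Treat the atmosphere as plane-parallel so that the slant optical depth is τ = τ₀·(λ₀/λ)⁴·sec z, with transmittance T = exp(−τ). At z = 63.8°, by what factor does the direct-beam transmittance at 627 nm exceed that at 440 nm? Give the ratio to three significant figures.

1.49

Airmass: sec 63.8° = 2.2650.
τ(627 nm) = 0.140 × (500/627)⁴ × 2.2650 = 0.140 × 0.4044 × 2.2650 = 0.1282.
τ(440 nm) = 0.140 × (500/440)⁴ × 2.2650 = 0.140 × 1.6675 × 2.2650 = 0.5288.
T(627)/T(440) = exp(τ_B − τ_A) = exp(0.4005) = 1.4926.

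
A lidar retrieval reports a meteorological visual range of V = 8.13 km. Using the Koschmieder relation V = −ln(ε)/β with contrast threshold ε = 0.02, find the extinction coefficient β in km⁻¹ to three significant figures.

0.481 km⁻¹

β = −ln(0.02) / V = 3.912 / 8.13 = 0.4812 km⁻¹.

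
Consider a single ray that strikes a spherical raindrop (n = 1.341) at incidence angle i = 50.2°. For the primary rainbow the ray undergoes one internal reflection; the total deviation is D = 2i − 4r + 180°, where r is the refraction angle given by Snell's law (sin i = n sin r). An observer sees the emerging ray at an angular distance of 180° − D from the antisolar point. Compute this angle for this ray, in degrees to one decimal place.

39.4°

sin r = sin 50.2° / 1.341 = 0.7683/1.341 = 0.5729; r = 34.95°.
D = 2·50.2° − 4·34.95° + 180° = 100.40° − 139.82° + 180° = 140.58°.
Angle from antisolar point = 180° − D = 39.42°.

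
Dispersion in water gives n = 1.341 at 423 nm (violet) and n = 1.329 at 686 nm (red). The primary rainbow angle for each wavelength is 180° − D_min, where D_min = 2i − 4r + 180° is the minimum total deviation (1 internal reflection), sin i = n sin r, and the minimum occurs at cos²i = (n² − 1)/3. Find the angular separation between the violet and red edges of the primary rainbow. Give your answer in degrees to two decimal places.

1.73°

At 423 nm (n = 1.341): cos²i = 0.26609 → i = 58.946°, r = 39.705°, D_min = 139.071°, rainbow angle = 40.929°.
At 686 nm (n = 1.329): cos²i = 0.25541 → i = 59.643°, r = 40.487°, D_min = 137.337°, rainbow angle = 42.663°.
Angular width = |40.929° − 42.663°| = 1.735°.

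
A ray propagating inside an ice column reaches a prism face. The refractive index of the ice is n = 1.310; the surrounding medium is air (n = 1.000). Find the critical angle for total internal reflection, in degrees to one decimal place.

sin θ_c = n_air / n = 1.000 / 1.310 = 0.7634.
θ_c = arcsin(0.7634) = 49.76°.

49.8°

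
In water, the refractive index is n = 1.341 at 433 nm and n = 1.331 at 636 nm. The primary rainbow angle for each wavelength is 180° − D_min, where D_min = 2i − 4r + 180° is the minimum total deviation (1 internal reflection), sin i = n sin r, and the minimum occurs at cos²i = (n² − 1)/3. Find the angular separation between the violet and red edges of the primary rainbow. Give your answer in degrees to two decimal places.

1.44°

At 433 nm (n = 1.341): cos²i = 0.26609 → i = 58.946°, r = 39.705°, D_min = 139.071°, rainbow angle = 40.929°.
At 636 nm (n = 1.331): cos²i = 0.25719 → i = 59.527°, r = 40.356°, D_min = 137.630°, rainbow angle = 42.370°.
Angular width = |40.929° − 42.370°| = 1.441°.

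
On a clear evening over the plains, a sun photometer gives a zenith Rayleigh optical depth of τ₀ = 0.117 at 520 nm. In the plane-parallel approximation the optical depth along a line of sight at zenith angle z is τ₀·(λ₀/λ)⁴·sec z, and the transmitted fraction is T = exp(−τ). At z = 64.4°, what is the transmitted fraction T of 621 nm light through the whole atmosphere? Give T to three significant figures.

sec 64.4° = 2.3144.
τ = 0.117 × (520/621)⁴ × 2.3144 = 0.117 × 0.4916 × 2.3144 = 0.1331.
T = exp(−0.1331) = 0.8754.

0.875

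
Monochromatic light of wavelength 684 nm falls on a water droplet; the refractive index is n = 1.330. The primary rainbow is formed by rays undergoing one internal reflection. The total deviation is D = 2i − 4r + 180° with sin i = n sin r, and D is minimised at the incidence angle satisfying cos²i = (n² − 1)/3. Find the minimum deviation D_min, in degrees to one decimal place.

137.5°

cos²i = (1.76890 − 1)/3 = 0.25630; i = arccos(0.50626) = 59.585°.
sin r = sin 59.585°/1.330 = 0.64841; r = 40.422°.
D_min = 2·59.585° − 4·40.422° + 180° = 137.484°.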